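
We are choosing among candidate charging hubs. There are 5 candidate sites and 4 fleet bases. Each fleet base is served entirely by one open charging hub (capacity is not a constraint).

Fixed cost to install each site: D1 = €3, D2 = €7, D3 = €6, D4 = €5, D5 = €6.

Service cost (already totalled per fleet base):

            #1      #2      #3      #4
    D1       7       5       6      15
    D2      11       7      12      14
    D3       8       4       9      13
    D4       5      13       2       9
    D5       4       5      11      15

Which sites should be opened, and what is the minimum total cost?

Open D1 and D4; minimum total cost 29.

For any fixed open set, each fleet base goes to its cheapest open site; total = fixed + service.
{D1, D4}: #1→D4 5, #2→D1 5, #3→D4 2, #4→D4 9. Service 21; fixed 8; total 29.
{D3, D4}: service 20 + fixed 11 = 31
{D4, D5}: #1→D5 4, #2→D5 5, #3→D4 2, #4→D4 9. Service 20; fixed 11; total 31.
{D1, D2, D3, D4, D5}: #1→D5 4, #2→D3 4, #3→D4 2, #4→D4 9. Service 19; fixed 27; total 46.
No other subset beats 29.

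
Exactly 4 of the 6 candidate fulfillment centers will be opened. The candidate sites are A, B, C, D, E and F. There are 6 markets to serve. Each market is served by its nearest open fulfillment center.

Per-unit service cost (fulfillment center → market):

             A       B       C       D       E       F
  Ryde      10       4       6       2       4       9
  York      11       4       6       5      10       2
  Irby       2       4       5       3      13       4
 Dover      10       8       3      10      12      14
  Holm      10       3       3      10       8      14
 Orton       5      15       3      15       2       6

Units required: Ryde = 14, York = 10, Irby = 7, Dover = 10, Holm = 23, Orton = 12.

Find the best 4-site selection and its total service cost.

Choose C, D, E and F; total service cost 192.

With exactly 4 open, each market uses its cheapest among the chosen.
{C, D, E, F}: Ryde→D 2·14=28, York→F 2·10=20, Irby→D 3·7=21, Dover→C 3·10=30, Holm→C 3·23=69, Orton→E 2·12=24. Service cost 192.
{A, C, D, F}: service cost 197
{B, C, D, F}: service cost 204
Among all 15 size-4 choices, {C, D, E, F} is lowest.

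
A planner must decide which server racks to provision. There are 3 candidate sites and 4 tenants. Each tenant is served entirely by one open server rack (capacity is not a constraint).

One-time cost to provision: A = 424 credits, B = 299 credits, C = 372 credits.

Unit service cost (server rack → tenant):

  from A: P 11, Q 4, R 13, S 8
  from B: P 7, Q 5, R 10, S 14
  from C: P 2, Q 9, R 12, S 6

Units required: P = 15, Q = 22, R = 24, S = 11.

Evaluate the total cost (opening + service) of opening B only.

Each tenant is assigned to its cheapest site among the open ones.
{B}: P→B 7·15=105, Q→B 5·22=110, R→B 10·24=240, S→B 14·11=154. Service 609; fixed 299; total 908.

Total cost: 908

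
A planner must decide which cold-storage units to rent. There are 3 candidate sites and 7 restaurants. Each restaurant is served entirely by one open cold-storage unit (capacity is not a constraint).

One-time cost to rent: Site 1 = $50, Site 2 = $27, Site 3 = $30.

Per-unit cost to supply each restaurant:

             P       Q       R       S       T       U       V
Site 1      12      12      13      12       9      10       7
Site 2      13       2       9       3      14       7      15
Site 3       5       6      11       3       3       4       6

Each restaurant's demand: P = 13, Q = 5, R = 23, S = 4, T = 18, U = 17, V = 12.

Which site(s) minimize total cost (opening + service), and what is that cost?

Open Site 2 and Site 3; minimum total cost 545.

For any fixed open set, each restaurant goes to its cheapest open site; total = fixed + service.
{Site 2, Site 3}: P→Site 3 5·13=65, Q→Site 2 2·5=10, R→Site 2 9·23=207, S→Site 2 3·4=12, T→Site 3 3·18=54, U→Site 3 4·17=68, V→Site 3 6·12=72. Service 488; fixed 57; total 545.
{Site 3}: P→Site 3 5·13=65, Q→Site 3 6·5=30, R→Site 3 11·23=253, S→Site 3 3·4=12, T→Site 3 3·18=54, U→Site 3 4·17=68, V→Site 3 6·12=72. Service 554; fixed 30; total 584.
{Site 1, Site 2, Site 3}: P→Site 3 5·13=65, Q→Site 2 2·5=10, R→Site 2 9·23=207, S→Site 2 3·4=12, T→Site 3 3·18=54, U→Site 3 4·17=68, V→Site 3 6·12=72. Service 488; fixed 107; total 595.
{Site 2}: P→Site 2 13·13=169, Q→Site 2 2·5=10, R→Site 2 9·23=207, S→Site 2 3·4=12, T→Site 2 14·18=252, U→Site 2 7·17=119, V→Site 2 15·12=180. Service 949; fixed 27; total 976.
(All 7 nonempty subsets were checked; Site 2 and Site 3 is lowest.)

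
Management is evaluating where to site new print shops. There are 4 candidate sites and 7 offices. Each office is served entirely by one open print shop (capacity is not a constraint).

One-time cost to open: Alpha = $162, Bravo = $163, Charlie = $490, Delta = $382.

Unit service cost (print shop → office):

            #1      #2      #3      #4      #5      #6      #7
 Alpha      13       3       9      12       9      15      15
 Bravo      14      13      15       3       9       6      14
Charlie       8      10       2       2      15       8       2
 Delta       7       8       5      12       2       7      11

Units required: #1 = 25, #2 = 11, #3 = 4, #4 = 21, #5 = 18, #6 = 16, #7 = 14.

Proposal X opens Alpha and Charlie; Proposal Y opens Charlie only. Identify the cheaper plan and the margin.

Proposal X: {Alpha, Charlie}: #1→Charlie 8·25=200, #2→Alpha 3·11=33, #3→Charlie 2·4=8, #4→Charlie 2·21=42, #5→Alpha 9·18=162, #6→Charlie 8·16=128, #7→Charlie 2·14=28. Service 601; fixed 652; total 1253.
Proposal Y: {Charlie}: #1→Charlie 8·25=200, #2→Charlie 10·11=110, #3→Charlie 2·4=8, #4→Charlie 2·21=42, #5→Charlie 15·18=270, #6→Charlie 8·16=128, #7→Charlie 2·14=28. Service 786; fixed 490; total 1276.
Difference: |1253 − 1276| = 23.

Proposal X is cheaper by 23.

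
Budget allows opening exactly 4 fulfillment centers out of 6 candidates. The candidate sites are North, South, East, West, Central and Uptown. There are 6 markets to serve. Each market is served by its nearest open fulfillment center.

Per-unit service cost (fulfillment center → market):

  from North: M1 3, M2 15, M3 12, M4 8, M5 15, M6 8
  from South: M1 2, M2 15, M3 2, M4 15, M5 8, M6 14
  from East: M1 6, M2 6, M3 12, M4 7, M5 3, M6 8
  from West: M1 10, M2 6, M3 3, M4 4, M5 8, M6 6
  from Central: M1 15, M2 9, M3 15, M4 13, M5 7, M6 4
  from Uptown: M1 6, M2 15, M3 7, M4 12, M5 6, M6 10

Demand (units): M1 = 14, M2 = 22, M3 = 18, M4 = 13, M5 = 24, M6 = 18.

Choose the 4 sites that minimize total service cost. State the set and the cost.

Choose South, East, West and Central; total service cost 392.

With exactly 4 open, each market uses its cheapest among the chosen.
{South, East, West, Central}: M1→South 2·14=28, M2→East 6·22=132, M3→South 2·18=36, M4→West 4·13=52, M5→East 3·24=72, M6→Central 4·18=72. Service cost 392.
{North, East, West, Central}: service cost 424
{North, South, East, West}: service cost 428
Among all 15 size-4 choices, {South, East, West, Central} is lowest.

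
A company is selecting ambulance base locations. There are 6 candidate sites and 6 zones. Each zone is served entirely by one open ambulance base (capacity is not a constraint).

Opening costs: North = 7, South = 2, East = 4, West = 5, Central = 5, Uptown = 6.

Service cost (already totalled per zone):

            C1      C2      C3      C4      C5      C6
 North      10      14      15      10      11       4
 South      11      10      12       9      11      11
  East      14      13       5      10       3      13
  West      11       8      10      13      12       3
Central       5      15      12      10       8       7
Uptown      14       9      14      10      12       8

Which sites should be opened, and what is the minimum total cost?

Open East, West and Central; minimum total cost 48.

For any fixed open set, each zone goes to its cheapest open site; total = fixed + service.
{East, West, Central}: C1→Central 5, C2→West 8, C3→East 5, C4→East 10, C5→East 3, C6→West 3. Service 34; fixed 14; total 48.
{South, East, West, Central}: service 33 + fixed 16 = 49
{East, West}: C1→West 11, C2→West 8, C3→East 5, C4→East 10, C5→East 3, C6→West 3. Service 40; fixed 9; total 49.
{North, South, East, West, Central, Uptown}: service 33 + fixed 29 = 62
No other subset beats 48.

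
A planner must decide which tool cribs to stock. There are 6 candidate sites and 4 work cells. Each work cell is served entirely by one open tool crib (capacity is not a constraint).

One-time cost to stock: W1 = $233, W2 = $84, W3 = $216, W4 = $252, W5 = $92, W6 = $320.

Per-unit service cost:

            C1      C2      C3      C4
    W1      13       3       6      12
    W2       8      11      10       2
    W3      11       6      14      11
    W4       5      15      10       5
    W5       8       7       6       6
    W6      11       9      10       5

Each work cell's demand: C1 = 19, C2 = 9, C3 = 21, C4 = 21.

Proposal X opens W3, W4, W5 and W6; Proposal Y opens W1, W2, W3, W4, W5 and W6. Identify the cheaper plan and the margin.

Proposal X: {W3, W4, W5, W6}: C1→W4 5·19=95, C2→W3 6·9=54, C3→W5 6·21=126, C4→W4 5·21=105. Service 380; fixed 880; total 1260.
Proposal Y: {W1, W2, W3, W4, W5, W6}: C1→W4 5·19=95, C2→W1 3·9=27, C3→W1 6·21=126, C4→W2 2·21=42. Service 290; fixed 1197; total 1487.
Difference: |1260 − 1487| = 227.

Proposal X is cheaper by 227.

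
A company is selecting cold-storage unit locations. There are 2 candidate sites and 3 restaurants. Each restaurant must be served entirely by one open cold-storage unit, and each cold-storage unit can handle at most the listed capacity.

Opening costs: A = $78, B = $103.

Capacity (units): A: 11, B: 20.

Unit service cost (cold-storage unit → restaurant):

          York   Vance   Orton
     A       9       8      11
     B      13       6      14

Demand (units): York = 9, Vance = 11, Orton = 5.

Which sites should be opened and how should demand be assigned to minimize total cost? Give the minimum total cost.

Open {A, B}: York→A 9·9=81, Vance→B 6·11=66, Orton→B 14·5=70.
Loads: A carries 9/11, B carries 16/20. Service 217; fixed 181; total 398.
Next best feasible plan costs 419.

Minimum total cost: 398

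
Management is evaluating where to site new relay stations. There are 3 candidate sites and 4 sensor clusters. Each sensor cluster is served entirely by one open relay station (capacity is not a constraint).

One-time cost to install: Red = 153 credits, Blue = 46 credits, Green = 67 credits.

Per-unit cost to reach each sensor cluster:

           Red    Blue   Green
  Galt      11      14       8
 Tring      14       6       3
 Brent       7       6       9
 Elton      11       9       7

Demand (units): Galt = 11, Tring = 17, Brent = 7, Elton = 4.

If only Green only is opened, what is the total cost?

Total cost: 297

Each sensor cluster is assigned to its cheapest site among the open ones.
{Green}: Galt→Green 8·11=88, Tring→Green 3·17=51, Brent→Green 9·7=63, Elton→Green 7·4=28. Service 230; fixed 67; total 297.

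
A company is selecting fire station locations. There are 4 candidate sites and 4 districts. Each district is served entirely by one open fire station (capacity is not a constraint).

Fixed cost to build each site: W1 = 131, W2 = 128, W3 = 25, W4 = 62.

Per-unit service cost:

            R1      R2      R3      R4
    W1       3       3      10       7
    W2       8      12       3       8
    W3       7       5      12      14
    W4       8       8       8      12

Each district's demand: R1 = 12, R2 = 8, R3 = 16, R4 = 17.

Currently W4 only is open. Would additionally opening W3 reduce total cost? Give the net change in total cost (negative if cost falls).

Yes — net change −11 (cost falls by 11).

Current service cost with {W4}: 492.
Adding W3: each district re-picks its cheapest; new service cost 456, saving 36.
Extra fixed cost: 25. Net change = 25 − 36 = -11.
(Totals: 554 → 543.)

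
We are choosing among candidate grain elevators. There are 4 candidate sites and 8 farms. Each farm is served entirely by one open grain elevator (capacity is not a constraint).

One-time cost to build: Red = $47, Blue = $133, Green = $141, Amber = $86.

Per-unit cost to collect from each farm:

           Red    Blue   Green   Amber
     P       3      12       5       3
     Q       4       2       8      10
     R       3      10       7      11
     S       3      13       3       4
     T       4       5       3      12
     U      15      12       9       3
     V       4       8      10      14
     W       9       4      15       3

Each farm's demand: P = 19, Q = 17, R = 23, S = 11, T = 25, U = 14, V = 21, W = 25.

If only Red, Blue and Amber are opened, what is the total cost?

Total cost: 760

Each farm is assigned to its cheapest site among the open ones.
{Red, Blue, Amber}: P→Red 3·19=57, Q→Blue 2·17=34, R→Red 3·23=69, S→Red 3·11=33, T→Red 4·25=100, U→Amber 3·14=42, V→Red 4·21=84, W→Amber 3·25=75. Service 494; fixed 266; total 760.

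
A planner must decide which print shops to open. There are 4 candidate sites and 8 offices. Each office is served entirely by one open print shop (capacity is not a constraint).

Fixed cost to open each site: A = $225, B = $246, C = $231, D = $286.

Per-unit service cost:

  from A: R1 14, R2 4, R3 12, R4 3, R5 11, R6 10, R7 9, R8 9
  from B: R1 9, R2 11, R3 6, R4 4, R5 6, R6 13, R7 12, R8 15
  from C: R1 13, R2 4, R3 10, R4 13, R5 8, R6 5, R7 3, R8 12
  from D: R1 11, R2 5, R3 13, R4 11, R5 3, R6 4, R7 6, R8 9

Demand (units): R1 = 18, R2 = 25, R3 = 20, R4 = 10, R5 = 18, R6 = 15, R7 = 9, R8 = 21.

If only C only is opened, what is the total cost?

Each office is assigned to its cheapest site among the open ones.
{C}: R1→C 13·18=234, R2→C 4·25=100, R3→C 10·20=200, R4→C 13·10=130, R5→C 8·18=144, R6→C 5·15=75, R7→C 3·9=27, R8→C 12·21=252. Service 1162; fixed 231; total 1393.

Total cost: 1393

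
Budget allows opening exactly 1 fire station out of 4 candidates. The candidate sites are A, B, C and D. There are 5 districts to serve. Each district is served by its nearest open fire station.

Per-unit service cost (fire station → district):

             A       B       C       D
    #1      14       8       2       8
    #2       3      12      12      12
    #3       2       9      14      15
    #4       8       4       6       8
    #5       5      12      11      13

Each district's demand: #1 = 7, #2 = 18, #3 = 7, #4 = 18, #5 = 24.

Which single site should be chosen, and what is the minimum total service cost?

With exactly 1 open, each district uses its cheapest among the chosen.
{A}: #1→A 14·7=98, #2→A 3·18=54, #3→A 2·7=14, #4→A 8·18=144, #5→A 5·24=120. Service cost 430.
{B}: service cost 695
{C}: service cost 700
Among all 4 size-1 choices, {A} is lowest.

Choose A only; total service cost 430.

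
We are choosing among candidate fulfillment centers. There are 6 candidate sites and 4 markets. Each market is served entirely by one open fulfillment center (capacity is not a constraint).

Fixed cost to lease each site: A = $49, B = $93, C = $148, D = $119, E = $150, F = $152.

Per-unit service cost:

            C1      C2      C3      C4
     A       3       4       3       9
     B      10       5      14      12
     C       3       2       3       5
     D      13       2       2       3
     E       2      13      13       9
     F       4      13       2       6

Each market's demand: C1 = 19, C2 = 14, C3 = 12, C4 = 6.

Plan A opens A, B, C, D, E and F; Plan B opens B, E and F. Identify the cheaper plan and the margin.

Plan A: {A, B, C, D, E, F}: C1→E 2·19=38, C2→C 2·14=28, C3→D 2·12=24, C4→D 3·6=18. Service 108; fixed 711; total 819.
Plan B: {B, E, F}: C1→E 2·19=38, C2→B 5·14=70, C3→F 2·12=24, C4→F 6·6=36. Service 168; fixed 395; total 563.
Difference: |819 − 563| = 256.

Plan B is cheaper by 256.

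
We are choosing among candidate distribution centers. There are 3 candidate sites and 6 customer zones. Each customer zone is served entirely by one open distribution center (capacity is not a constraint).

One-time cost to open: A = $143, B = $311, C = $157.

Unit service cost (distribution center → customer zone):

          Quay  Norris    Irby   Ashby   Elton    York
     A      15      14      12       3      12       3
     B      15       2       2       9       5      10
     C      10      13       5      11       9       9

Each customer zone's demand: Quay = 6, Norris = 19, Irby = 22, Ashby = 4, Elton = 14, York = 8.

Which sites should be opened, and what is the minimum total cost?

For any fixed open set, each customer zone goes to its cheapest open site; total = fixed + service.
{B}: Quay→B 15·6=90, Norris→B 2·19=38, Irby→B 2·22=44, Ashby→B 9·4=36, Elton→B 5·14=70, York→B 10·8=80. Service 358; fixed 311; total 669.
{A, B}: service 278 + fixed 454 = 732
{B, C}: Quay→C 10·6=60, Norris→B 2·19=38, Irby→B 2·22=44, Ashby→B 9·4=36, Elton→B 5·14=70, York→C 9·8=72. Service 320; fixed 468; total 788.
{A, B, C}: service 248 + fixed 611 = 859
No other subset beats 669.

Open B only; minimum total cost 669.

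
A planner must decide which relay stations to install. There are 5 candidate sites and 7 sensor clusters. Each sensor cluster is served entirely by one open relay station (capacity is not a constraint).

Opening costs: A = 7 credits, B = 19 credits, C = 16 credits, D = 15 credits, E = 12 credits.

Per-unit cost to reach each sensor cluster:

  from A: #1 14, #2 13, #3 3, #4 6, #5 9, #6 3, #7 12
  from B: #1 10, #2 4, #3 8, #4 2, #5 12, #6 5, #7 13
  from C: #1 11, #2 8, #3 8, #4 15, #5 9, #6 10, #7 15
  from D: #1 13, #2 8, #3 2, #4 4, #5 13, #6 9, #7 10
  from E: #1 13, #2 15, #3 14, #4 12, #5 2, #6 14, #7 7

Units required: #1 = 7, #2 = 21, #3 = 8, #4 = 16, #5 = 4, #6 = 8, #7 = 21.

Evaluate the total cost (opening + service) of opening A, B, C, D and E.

Each sensor cluster is assigned to its cheapest site among the open ones.
{A, B, C, D, E}: #1→B 10·7=70, #2→B 4·21=84, #3→D 2·8=16, #4→B 2·16=32, #5→E 2·4=8, #6→A 3·8=24, #7→E 7·21=147. Service 381; fixed 69; total 450.

Total cost: 450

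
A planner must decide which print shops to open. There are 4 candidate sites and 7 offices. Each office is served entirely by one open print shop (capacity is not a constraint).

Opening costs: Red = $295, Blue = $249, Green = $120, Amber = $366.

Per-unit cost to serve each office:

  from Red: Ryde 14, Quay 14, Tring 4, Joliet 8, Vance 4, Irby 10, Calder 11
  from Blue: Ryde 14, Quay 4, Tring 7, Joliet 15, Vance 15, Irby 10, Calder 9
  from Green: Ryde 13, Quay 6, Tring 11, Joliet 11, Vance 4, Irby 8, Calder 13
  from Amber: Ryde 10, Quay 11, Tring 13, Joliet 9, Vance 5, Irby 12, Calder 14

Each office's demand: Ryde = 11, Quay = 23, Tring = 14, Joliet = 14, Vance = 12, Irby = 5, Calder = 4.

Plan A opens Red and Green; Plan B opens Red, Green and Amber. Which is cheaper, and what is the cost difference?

Plan A: {Red, Green}: Ryde→Green 13·11=143, Quay→Green 6·23=138, Tring→Red 4·14=56, Joliet→Red 8·14=112, Vance→Red 4·12=48, Irby→Green 8·5=40, Calder→Red 11·4=44. Service 581; fixed 415; total 996.
Plan B: {Red, Green, Amber}: Ryde→Amber 10·11=110, Quay→Green 6·23=138, Tring→Red 4·14=56, Joliet→Red 8·14=112, Vance→Red 4·12=48, Irby→Green 8·5=40, Calder→Red 11·4=44. Service 548; fixed 781; total 1329.
Difference: |996 − 1329| = 333.

Plan A is cheaper by 333.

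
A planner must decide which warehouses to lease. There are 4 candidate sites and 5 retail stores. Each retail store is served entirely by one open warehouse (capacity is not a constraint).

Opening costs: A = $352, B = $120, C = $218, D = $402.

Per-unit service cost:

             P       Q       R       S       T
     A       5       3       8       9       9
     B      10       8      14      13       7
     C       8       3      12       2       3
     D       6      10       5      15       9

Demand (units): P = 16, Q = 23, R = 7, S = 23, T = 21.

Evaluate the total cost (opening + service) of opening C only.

Total cost: 608

Each retail store is assigned to its cheapest site among the open ones.
{C}: P→C 8·16=128, Q→C 3·23=69, R→C 12·7=84, S→C 2·23=46, T→C 3·21=63. Service 390; fixed 218; total 608.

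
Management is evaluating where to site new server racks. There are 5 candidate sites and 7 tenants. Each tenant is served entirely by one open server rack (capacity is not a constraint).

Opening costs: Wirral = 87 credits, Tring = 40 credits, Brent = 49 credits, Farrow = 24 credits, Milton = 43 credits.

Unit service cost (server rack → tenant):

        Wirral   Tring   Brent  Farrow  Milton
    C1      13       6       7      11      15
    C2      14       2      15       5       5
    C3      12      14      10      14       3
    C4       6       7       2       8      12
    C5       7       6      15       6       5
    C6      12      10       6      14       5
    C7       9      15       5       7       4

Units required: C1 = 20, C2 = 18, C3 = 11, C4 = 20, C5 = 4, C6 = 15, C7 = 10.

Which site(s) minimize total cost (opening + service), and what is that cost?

For any fixed open set, each tenant goes to its cheapest open site; total = fixed + service.
{Tring, Brent, Milton}: C1→Tring 6·20=120, C2→Tring 2·18=36, C3→Milton 3·11=33, C4→Brent 2·20=40, C5→Milton 5·4=20, C6→Milton 5·15=75, C7→Milton 4·10=40. Service 364; fixed 132; total 496.
{Tring, Brent, Farrow, Milton}: C1→Tring 6·20=120, C2→Tring 2·18=36, C3→Milton 3·11=33, C4→Brent 2·20=40, C5→Milton 5·4=20, C6→Milton 5·15=75, C7→Milton 4·10=40. Service 364; fixed 156; total 520.
{Brent, Milton}: C1→Brent 7·20=140, C2→Milton 5·18=90, C3→Milton 3·11=33, C4→Brent 2·20=40, C5→Milton 5·4=20, C6→Milton 5·15=75, C7→Milton 4·10=40. Service 438; fixed 92; total 530.
{Wirral, Tring, Brent, Farrow, Milton}: service 364 + fixed 243 = 607
No other subset beats 496.

Open Tring, Brent and Milton; minimum total cost 496.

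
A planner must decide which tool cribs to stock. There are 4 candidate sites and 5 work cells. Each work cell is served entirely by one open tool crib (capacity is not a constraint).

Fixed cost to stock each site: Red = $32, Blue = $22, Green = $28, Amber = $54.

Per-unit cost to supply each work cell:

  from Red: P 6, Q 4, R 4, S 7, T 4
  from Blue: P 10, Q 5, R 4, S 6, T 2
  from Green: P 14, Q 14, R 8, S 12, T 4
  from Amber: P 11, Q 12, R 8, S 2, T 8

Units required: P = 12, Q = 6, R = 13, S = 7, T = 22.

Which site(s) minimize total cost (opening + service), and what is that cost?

Open Red and Blue; minimum total cost 288.

For any fixed open set, each work cell goes to its cheapest open site; total = fixed + service.
{Red, Blue}: P→Red 6·12=72, Q→Red 4·6=24, R→Red 4·13=52, S→Blue 6·7=42, T→Blue 2·22=44. Service 234; fixed 54; total 288.
{Blue}: service 288 + fixed 22 = 310
{Red, Blue, Amber}: service 206 + fixed 108 = 314
{Red, Blue, Green, Amber}: service 206 + fixed 136 = 342
No other subset beats 288.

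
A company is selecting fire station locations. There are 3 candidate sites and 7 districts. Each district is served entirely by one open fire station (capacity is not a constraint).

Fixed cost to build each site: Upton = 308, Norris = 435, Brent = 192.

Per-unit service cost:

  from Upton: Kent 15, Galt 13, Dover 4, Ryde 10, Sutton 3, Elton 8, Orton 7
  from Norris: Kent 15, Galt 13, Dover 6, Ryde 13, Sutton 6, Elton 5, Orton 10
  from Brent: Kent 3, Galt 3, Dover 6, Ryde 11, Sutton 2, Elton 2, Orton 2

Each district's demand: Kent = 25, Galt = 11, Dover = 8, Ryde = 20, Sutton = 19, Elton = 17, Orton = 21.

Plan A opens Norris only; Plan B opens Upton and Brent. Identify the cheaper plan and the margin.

Plan A: {Norris}: Kent→Norris 15·25=375, Galt→Norris 13·11=143, Dover→Norris 6·8=48, Ryde→Norris 13·20=260, Sutton→Norris 6·19=114, Elton→Norris 5·17=85, Orton→Norris 10·21=210. Service 1235; fixed 435; total 1670.
Plan B: {Upton, Brent}: Kent→Brent 3·25=75, Galt→Brent 3·11=33, Dover→Upton 4·8=32, Ryde→Upton 10·20=200, Sutton→Brent 2·19=38, Elton→Brent 2·17=34, Orton→Brent 2·21=42. Service 454; fixed 500; total 954.
Difference: |1670 − 954| = 716.

Plan B is cheaper by 716.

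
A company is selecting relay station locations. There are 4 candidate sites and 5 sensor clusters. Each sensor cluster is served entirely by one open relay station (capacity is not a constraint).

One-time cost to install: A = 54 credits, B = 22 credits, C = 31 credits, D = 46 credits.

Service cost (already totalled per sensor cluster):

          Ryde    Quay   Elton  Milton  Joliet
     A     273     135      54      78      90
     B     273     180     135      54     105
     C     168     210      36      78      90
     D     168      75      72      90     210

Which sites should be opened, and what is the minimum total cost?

Open B, C and D; minimum total cost 522.

For any fixed open set, each sensor cluster goes to its cheapest open site; total = fixed + service.
{B, C, D}: Ryde→C 168, Quay→D 75, Elton→C 36, Milton→B 54, Joliet→C 90. Service 423; fixed 99; total 522.
{C, D}: service 447 + fixed 77 = 524
{B, D}: service 474 + fixed 68 = 542
{A, B, C, D}: service 423 + fixed 153 = 576
No other subset beats 522.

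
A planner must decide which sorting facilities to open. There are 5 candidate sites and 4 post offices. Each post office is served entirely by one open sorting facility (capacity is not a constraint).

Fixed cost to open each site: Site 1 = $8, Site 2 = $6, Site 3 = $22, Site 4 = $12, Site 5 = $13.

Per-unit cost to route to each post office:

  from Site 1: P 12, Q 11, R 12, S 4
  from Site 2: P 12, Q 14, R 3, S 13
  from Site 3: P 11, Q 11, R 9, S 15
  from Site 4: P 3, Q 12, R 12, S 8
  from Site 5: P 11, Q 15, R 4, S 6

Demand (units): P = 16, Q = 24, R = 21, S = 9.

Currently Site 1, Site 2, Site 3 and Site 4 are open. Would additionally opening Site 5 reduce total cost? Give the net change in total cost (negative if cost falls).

Current service cost with {Site 1, Site 2, Site 3, Site 4}: 411.
Adding Site 5: each post office re-picks its cheapest; new service cost 411, saving 0.
Extra fixed cost: 13. Net change = 13 − 0 = 13.
(Totals: 459 → 472.)

No — net change +13 (cost rises by 13).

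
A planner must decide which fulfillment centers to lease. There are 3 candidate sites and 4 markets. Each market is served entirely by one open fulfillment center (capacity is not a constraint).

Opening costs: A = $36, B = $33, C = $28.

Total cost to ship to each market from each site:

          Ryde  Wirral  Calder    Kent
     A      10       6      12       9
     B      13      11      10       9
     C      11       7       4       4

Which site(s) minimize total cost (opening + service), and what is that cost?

Open C only; minimum total cost 54.

For any fixed open set, each market goes to its cheapest open site; total = fixed + service.
{C}: Ryde→C 11, Wirral→C 7, Calder→C 4, Kent→C 4. Service 26; fixed 28; total 54.
{A}: Ryde→A 10, Wirral→A 6, Calder→A 12, Kent→A 9. Service 37; fixed 36; total 73.
{B}: service 43 + fixed 33 = 76
{A, B, C}: service 24 + fixed 97 = 121
No other subset beats 54.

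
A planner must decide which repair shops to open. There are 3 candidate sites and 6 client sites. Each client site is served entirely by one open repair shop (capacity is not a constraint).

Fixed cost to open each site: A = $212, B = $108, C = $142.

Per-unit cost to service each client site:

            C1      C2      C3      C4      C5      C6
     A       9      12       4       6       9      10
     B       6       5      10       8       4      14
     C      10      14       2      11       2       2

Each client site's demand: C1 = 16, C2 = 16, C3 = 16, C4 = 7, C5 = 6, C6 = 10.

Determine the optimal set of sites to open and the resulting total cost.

For any fixed open set, each client site goes to its cheapest open site; total = fixed + service.
{B, C}: C1→B 6·16=96, C2→B 5·16=80, C3→C 2·16=32, C4→B 8·7=56, C5→C 2·6=12, C6→C 2·10=20. Service 296; fixed 250; total 546.
{B}: service 556 + fixed 108 = 664
{C}: service 525 + fixed 142 = 667
{A, B, C}: service 282 + fixed 462 = 744
No other subset beats 546.

Open B and C; minimum total cost 546.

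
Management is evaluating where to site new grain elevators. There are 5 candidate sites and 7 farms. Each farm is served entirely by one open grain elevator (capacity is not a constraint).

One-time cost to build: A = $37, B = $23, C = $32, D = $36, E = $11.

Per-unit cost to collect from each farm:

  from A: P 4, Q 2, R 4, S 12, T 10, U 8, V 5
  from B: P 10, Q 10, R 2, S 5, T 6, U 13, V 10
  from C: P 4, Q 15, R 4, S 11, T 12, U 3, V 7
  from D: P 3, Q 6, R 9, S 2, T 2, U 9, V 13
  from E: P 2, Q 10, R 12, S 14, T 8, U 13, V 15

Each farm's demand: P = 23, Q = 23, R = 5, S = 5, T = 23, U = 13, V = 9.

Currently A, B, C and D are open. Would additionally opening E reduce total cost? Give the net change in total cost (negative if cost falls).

Yes — net change −12 (cost falls by 12).

Current service cost with {A, B, C, D}: 265.
Adding E: each farm re-picks its cheapest; new service cost 242, saving 23.
Extra fixed cost: 11. Net change = 11 − 23 = -12.
(Totals: 393 → 381.)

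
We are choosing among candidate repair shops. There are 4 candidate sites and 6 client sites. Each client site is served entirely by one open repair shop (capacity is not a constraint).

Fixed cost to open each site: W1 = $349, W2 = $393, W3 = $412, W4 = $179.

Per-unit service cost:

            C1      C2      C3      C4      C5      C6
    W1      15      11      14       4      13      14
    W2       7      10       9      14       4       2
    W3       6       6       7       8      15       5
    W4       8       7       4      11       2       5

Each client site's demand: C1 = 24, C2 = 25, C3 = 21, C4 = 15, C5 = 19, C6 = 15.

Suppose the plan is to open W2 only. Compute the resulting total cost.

Each client site is assigned to its cheapest site among the open ones.
{W2}: C1→W2 7·24=168, C2→W2 10·25=250, C3→W2 9·21=189, C4→W2 14·15=210, C5→W2 4·19=76, C6→W2 2·15=30. Service 923; fixed 393; total 1316.

Total cost: 1316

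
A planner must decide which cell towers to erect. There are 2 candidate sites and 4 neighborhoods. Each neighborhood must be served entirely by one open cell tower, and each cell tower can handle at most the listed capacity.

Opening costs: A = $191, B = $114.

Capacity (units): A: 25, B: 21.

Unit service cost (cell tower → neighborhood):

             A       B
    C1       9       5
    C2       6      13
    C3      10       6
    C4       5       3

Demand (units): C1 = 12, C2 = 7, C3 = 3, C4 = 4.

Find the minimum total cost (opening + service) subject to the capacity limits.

Open {A, B}: C1→B 5·12=60, C2→A 6·7=42, C3→B 6·3=18, C4→B 3·4=12.
Loads: A carries 7/25, B carries 19/21. Service 132; fixed 305; total 437.
Next best feasible plan costs 445.

Minimum total cost: 437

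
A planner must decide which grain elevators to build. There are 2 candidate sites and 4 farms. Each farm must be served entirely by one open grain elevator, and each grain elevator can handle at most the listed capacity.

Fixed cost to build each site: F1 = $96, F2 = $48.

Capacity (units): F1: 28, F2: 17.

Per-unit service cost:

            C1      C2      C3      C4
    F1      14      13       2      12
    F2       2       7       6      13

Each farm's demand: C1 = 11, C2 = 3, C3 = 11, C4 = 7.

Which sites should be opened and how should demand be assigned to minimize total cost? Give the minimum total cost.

Minimum total cost: 293

Open {F1, F2}: C1→F2 2·11=22, C2→F2 7·3=21, C3→F1 2·11=22, C4→F1 12·7=84.
Loads: F1 carries 18/28, F2 carries 14/17. Service 149; fixed 144; total 293.
Next best feasible plan costs 311.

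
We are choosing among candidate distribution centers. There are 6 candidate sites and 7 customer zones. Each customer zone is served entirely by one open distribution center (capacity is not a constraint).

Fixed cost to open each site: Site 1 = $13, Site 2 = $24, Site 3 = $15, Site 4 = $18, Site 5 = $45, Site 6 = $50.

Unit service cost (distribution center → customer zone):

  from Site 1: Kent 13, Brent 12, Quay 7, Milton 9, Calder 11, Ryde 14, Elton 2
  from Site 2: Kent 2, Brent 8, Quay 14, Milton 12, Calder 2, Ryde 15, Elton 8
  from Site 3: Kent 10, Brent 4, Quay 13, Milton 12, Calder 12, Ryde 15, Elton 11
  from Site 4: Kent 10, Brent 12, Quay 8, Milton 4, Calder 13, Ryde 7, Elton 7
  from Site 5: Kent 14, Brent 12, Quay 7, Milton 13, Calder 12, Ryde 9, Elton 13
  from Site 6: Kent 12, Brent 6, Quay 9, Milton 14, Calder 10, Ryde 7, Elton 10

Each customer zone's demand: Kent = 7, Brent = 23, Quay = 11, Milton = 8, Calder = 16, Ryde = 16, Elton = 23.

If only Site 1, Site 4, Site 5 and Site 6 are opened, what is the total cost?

Total cost: 761

Each customer zone is assigned to its cheapest site among the open ones.
{Site 1, Site 4, Site 5, Site 6}: Kent→Site 4 10·7=70, Brent→Site 6 6·23=138, Quay→Site 1 7·11=77, Milton→Site 4 4·8=32, Calder→Site 6 10·16=160, Ryde→Site 4 7·16=112, Elton→Site 1 2·23=46. Service 635; fixed 126; total 761.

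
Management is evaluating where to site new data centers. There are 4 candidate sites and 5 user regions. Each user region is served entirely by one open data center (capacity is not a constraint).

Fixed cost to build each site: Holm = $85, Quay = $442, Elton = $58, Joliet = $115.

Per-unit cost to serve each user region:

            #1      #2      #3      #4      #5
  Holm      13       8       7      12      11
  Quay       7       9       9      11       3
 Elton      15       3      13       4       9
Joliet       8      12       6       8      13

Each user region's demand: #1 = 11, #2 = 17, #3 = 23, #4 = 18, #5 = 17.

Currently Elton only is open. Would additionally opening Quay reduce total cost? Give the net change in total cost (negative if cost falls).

Current service cost with {Elton}: 740.
Adding Quay: each user region re-picks its cheapest; new service cost 458, saving 282.
Extra fixed cost: 442. Net change = 442 − 282 = 160.
(Totals: 798 → 958.)

No — net change +160 (cost rises by 160).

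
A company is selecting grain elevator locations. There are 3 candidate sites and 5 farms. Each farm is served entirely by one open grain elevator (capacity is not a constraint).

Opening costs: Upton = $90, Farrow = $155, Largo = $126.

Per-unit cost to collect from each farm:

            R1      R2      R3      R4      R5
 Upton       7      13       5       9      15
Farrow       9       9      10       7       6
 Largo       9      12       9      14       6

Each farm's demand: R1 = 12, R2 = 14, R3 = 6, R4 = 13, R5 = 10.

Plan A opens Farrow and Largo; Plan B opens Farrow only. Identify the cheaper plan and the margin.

Plan A: {Farrow, Largo}: R1→Farrow 9·12=108, R2→Farrow 9·14=126, R3→Largo 9·6=54, R4→Farrow 7·13=91, R5→Farrow 6·10=60. Service 439; fixed 281; total 720.
Plan B: {Farrow}: R1→Farrow 9·12=108, R2→Farrow 9·14=126, R3→Farrow 10·6=60, R4→Farrow 7·13=91, R5→Farrow 6·10=60. Service 445; fixed 155; total 600.
Difference: |720 − 600| = 120.

Plan B is cheaper by 120.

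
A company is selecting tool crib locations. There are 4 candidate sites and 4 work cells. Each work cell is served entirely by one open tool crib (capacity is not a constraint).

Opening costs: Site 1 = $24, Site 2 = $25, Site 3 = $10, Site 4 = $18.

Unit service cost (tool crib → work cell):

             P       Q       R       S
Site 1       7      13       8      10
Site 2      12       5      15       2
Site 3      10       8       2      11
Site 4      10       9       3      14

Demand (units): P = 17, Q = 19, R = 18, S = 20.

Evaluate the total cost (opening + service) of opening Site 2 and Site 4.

Each work cell is assigned to its cheapest site among the open ones.
{Site 2, Site 4}: P→Site 4 10·17=170, Q→Site 2 5·19=95, R→Site 4 3·18=54, S→Site 2 2·20=40. Service 359; fixed 43; total 402.

Total cost: 402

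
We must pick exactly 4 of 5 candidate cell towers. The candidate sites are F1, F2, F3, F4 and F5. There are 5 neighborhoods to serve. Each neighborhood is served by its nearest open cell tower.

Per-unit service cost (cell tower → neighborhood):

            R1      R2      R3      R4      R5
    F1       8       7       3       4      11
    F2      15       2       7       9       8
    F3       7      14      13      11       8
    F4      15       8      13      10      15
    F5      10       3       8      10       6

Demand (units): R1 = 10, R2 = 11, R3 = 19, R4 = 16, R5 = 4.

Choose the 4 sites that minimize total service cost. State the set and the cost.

With exactly 4 open, each neighborhood uses its cheapest among the chosen.
{F1, F2, F3, F5}: R1→F3 7·10=70, R2→F2 2·11=22, R3→F1 3·19=57, R4→F1 4·16=64, R5→F5 6·4=24. Service cost 237.
{F1, F2, F3, F4}: service cost 245
{F1, F2, F4, F5}: service cost 247
Among all 5 size-4 choices, {F1, F2, F3, F5} is lowest.

Choose F1, F2, F3 and F5; total service cost 237.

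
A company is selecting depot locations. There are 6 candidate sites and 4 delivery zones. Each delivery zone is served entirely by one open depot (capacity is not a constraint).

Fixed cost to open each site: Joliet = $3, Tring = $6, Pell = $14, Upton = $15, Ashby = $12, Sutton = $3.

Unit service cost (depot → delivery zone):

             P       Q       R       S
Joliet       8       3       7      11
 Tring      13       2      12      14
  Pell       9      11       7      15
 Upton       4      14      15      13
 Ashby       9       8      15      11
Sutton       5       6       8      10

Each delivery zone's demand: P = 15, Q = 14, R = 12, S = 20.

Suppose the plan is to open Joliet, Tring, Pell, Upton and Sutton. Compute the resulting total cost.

Total cost: 413

Each delivery zone is assigned to its cheapest site among the open ones.
{Joliet, Tring, Pell, Upton, Sutton}: P→Upton 4·15=60, Q→Tring 2·14=28, R→Joliet 7·12=84, S→Sutton 10·20=200. Service 372; fixed 41; total 413.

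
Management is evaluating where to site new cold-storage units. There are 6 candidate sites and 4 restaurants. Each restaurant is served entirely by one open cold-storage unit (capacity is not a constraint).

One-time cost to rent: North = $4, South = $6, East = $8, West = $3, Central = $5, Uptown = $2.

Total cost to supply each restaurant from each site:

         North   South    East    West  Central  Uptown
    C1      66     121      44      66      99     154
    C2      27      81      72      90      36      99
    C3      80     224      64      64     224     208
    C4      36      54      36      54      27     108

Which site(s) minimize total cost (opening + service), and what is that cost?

For any fixed open set, each restaurant goes to its cheapest open site; total = fixed + service.
{North, East, Central}: C1→East 44, C2→North 27, C3→East 64, C4→Central 27. Service 162; fixed 17; total 179.
{North, East, Central, Uptown}: C1→East 44, C2→North 27, C3→East 64, C4→Central 27. Service 162; fixed 19; total 181.
{North, East, West, Central}: service 162 + fixed 20 = 182
{North, South, East, West, Central, Uptown}: C1→East 44, C2→North 27, C3→East 64, C4→Central 27. Service 162; fixed 28; total 190.
No other subset beats 179.

Open North, East and Central; minimum total cost 179.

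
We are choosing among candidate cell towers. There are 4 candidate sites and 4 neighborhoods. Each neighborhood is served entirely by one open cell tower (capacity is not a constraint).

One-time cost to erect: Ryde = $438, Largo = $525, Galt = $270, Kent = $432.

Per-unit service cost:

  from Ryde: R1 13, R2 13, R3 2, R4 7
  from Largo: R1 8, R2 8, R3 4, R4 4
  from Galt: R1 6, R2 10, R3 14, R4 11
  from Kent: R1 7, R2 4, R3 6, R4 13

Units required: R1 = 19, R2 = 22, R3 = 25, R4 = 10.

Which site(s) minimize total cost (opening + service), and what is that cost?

For any fixed open set, each neighborhood goes to its cheapest open site; total = fixed + service.
{Kent}: R1→Kent 7·19=133, R2→Kent 4·22=88, R3→Kent 6·25=150, R4→Kent 13·10=130. Service 501; fixed 432; total 933.
{Largo}: R1→Largo 8·19=152, R2→Largo 8·22=176, R3→Largo 4·25=100, R4→Largo 4·10=40. Service 468; fixed 525; total 993.
{Galt}: service 794 + fixed 270 = 1064
{Ryde, Largo, Galt, Kent}: R1→Galt 6·19=114, R2→Kent 4·22=88, R3→Ryde 2·25=50, R4→Largo 4·10=40. Service 292; fixed 1665; total 1957.
No other subset beats 933.

Open Kent only; minimum total cost 933.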